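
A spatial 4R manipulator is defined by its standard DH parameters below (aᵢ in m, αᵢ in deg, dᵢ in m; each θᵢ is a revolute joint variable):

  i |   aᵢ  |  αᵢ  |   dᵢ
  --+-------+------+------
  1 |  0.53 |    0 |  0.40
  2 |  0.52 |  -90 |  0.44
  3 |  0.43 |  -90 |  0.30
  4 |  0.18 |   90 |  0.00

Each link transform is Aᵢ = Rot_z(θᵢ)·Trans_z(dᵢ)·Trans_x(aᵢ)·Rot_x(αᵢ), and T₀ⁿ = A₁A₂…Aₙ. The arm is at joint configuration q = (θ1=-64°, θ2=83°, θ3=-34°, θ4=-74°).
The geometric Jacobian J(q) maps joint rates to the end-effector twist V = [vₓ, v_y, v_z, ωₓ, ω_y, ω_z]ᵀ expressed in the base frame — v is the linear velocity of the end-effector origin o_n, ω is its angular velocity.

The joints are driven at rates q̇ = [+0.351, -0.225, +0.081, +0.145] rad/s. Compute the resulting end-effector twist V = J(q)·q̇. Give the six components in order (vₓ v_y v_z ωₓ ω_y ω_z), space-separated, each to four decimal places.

o_n = [0.9460, 0.2696, 1.1082]
J₁: ẑ×o_n = [-0.2696, 0.9460, 0.0000], ω = ẑ
J2: z=[0.0000, 0.0000, 1.0000] o=[0.2323, -0.4764, 0.4000] → [-0.7460, 0.7136, 0.0000, 0.0000, 0.0000, 1.0000]
J3: z=[-0.3256, 0.9455, 0.0000] o=[0.7240, -0.3071, 0.8400] → [0.2536, 0.0873, -0.3976, -0.3256, 0.9455, 0.0000]
J4: z=[0.5287, 0.1821, -0.8290] o=[0.9634, 0.0927, 1.0805] → [0.1518, -0.0002, 0.0968, 0.5287, 0.1821, -0.8290]
V = J·q̇ = [0.1158, 0.1785, -0.0182, 0.0503, 0.1030, 0.0058]

0.1158 0.1785 -0.0182 0.0503 0.1030 0.0058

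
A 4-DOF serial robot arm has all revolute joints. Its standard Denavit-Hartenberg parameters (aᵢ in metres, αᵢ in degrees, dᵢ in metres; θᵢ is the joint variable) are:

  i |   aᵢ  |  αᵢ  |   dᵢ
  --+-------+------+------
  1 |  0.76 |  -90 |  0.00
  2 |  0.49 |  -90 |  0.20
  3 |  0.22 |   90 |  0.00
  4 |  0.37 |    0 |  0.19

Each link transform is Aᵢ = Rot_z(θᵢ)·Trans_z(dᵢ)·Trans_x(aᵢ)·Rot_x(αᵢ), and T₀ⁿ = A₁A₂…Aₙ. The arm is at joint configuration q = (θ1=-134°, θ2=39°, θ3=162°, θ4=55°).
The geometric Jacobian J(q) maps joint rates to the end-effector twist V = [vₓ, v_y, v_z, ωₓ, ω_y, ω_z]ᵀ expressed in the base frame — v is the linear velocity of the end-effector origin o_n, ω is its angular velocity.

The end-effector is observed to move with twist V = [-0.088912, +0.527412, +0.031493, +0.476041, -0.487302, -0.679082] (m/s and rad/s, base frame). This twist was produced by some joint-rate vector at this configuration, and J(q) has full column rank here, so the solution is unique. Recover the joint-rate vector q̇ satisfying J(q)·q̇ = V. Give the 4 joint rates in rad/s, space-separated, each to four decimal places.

o_n = [-0.5519, -0.4071, -0.3222]
J₁: ẑ×o_n = [0.4071, -0.5519, 0.0000], ω = ẑ
J2: z=[0.7193, -0.6947, 0.0000] o=[-0.5279, -0.5467, 0.0000] → [0.2238, 0.2317, 0.0838, 0.7193, -0.6947, 0.0000]
J3: z=[0.4372, 0.4527, -0.7771] o=[-0.6486, -0.9596, -0.3084] → [0.4231, -0.0691, 0.1978, 0.4372, 0.4527, -0.7771]
J4: z=[-0.8510, 0.4879, -0.1945] o=[-0.5845, -0.7954, -0.1767] → [0.0045, -0.1301, -0.3463, -0.8510, 0.4879, -0.1945]
q̇ = J⁺·V = [-0.6540, 0.7770, 0.0070, 0.1010]

-0.6540 0.7770 0.0070 0.1010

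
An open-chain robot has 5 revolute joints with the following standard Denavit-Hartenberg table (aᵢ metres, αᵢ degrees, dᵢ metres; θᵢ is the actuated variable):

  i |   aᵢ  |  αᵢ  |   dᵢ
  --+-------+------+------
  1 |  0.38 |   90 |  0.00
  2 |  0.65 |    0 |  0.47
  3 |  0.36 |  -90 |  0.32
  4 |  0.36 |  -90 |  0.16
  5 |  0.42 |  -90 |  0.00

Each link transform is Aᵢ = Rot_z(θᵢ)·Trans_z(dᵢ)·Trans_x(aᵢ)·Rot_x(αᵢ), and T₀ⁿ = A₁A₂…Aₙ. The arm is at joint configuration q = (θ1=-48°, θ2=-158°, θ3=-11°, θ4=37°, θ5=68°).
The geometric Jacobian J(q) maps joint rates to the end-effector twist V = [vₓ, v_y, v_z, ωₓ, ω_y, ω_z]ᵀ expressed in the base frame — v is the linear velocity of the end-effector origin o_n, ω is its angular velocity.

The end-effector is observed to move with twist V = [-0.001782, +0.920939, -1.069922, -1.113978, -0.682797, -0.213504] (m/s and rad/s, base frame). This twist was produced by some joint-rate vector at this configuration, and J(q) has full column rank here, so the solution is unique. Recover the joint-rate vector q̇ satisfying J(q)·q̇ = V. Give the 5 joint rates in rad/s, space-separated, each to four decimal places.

-0.8070 0.1440 0.9810 -0.6280 -0.2000

o_n = [-1.0418, 0.4417, -0.1658]
J₁: ẑ×o_n = [-0.4417, -1.0418, 0.0000], ω = ẑ
J2: z=[-0.7431, -0.6691, 0.0000] o=[0.2543, -0.2824, 0.0000] → [0.1110, -0.1232, -1.4054, -0.7431, -0.6691, 0.0000]
J3: z=[-0.7431, -0.6691, 0.0000] o=[-0.4983, -0.1490, -0.2435] → [-0.0520, 0.0577, -0.8027, -0.7431, -0.6691, 0.0000]
J4: z=[0.1277, -0.1418, -0.9816] o=[-0.9725, -0.1005, -0.3122] → [0.5115, 0.0493, 0.0594, 0.1277, -0.1418, -0.9816]
J5: z=[0.9888, 0.0954, 0.1148] o=[-0.9800, 0.2315, -0.5241] → [0.0100, -0.3614, 0.2138, 0.9888, 0.0954, 0.1148]
q̇ = J⁺·V = [-0.8070, 0.1440, 0.9810, -0.6280, -0.2000]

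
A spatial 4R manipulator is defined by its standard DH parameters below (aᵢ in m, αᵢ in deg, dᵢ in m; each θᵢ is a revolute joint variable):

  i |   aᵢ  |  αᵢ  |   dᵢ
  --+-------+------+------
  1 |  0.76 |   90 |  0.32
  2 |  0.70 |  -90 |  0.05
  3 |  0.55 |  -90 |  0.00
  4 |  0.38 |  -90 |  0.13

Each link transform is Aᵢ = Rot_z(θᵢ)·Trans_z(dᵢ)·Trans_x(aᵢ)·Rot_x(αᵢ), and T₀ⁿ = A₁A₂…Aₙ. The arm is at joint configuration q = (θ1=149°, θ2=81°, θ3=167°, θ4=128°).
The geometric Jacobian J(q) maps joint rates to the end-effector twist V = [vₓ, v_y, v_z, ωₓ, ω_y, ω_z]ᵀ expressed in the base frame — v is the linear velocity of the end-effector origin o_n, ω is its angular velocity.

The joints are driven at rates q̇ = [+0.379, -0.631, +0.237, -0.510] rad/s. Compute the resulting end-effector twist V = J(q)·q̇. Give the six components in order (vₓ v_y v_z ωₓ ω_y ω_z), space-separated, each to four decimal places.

o_n = [-0.8992, 0.6635, 0.6315]
J₁: ẑ×o_n = [-0.6635, -0.8992, 0.0000], ω = ẑ
J2: z=[0.5150, 0.8572, 0.0000] o=[-0.6514, 0.3914, 0.3200] → [0.2670, -0.1604, 0.3525, 0.5150, 0.8572, 0.0000]
J3: z=[0.8466, -0.5087, 0.1564] o=[-0.7196, 0.4907, 1.0114] → [0.1662, 0.2935, 0.0549, 0.8466, -0.5087, 0.1564]
J4: z=[0.5320, 0.8171, -0.2222] o=[-0.7114, 0.3415, 0.4821] → [0.1936, -0.0378, 0.3248, 0.5320, 0.8171, -0.2222]
V = J·q̇ = [-0.4793, -0.1508, -0.3751, -0.3957, -1.0781, 0.5294]

-0.4793 -0.1508 -0.3751 -0.3957 -1.0781 0.5294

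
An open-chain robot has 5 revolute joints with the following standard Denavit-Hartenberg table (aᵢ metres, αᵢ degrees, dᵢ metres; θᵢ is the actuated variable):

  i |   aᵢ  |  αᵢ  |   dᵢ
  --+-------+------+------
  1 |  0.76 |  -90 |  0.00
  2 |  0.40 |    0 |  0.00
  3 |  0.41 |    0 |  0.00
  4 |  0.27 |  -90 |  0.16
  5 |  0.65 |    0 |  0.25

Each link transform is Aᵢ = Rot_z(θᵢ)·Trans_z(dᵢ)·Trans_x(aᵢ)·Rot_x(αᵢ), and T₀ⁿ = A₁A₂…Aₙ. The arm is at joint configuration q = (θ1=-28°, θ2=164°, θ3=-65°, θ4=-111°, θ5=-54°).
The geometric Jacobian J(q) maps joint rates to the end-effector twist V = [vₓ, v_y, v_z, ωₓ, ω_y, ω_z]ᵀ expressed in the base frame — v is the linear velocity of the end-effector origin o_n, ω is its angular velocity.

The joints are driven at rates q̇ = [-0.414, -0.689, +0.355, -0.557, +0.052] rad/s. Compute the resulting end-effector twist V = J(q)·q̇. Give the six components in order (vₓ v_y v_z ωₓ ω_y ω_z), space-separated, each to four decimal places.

o_n = [1.2060, 0.1356, -0.6242]
J₁: ẑ×o_n = [-0.1356, 1.2060, 0.0000], ω = ẑ
J2: z=[0.4695, 0.8829, 0.0000] o=[0.6710, -0.3568, 0.0000] → [-0.5511, 0.2930, -0.2411, 0.4695, 0.8829, 0.0000]
J3: z=[0.4695, 0.8829, 0.0000] o=[0.3315, -0.1763, -0.1103] → [-0.4538, 0.2413, -0.6257, 0.4695, 0.8829, 0.0000]
J4: z=[0.4695, 0.8829, 0.0000] o=[0.2749, -0.1462, -0.5152] → [-0.0962, 0.0512, -0.6898, 0.4695, 0.8829, 0.0000]
J5: z=[0.1836, -0.0976, -0.9781] o=[0.5832, -0.1289, -0.4591] → [0.2748, -0.5788, 0.1093, 0.1836, -0.0976, -0.9781]
V = J·q̇ = [0.3426, -0.6741, 0.3339, -0.4088, -0.7918, -0.4649]

0.3426 -0.6741 0.3339 -0.4088 -0.7918 -0.4649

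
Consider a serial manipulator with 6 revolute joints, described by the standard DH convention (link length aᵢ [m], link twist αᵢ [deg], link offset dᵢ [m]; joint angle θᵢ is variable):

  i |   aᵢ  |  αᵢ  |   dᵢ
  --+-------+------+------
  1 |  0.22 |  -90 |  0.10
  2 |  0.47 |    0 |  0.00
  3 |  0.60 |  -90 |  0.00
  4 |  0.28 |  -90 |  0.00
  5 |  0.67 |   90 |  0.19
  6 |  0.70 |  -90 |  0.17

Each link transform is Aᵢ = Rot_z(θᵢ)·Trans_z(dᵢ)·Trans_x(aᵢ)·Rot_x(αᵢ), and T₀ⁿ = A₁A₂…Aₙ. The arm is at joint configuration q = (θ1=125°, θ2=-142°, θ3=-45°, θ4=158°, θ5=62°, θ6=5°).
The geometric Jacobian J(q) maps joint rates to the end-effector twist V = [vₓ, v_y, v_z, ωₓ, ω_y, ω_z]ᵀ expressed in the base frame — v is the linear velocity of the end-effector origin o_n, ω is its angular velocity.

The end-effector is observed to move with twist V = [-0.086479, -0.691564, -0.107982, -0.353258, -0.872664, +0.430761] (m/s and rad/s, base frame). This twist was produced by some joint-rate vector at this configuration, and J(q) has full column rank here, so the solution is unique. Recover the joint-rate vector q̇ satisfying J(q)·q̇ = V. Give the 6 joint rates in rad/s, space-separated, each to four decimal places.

o_n = [-0.1321, 0.4830, -0.6702]
J₁: ẑ×o_n = [-0.4830, -0.1321, 0.0000], ω = ẑ
J2: z=[-0.8192, -0.5736, 0.0000] o=[-0.1262, 0.1802, 0.1000] → [0.4418, -0.6309, -0.2514, -0.8192, -0.5736, 0.0000]
J3: z=[-0.8192, -0.5736, 0.0000] o=[0.0862, -0.1232, 0.3894] → [0.6078, -0.8680, -0.6218, -0.8192, -0.5736, 0.0000]
J4: z=[0.0699, -0.0998, 0.9925] o=[0.4278, -0.6110, 0.3162] → [-0.9874, -0.4868, 0.0206, 0.0699, -0.0998, 0.9925]
J5: z=[-0.9728, -0.2272, 0.0457] o=[0.3660, -0.3398, 0.3479] → [0.1938, -1.0131, -0.9135, -0.9728, -0.2272, 0.0457]
J6: z=[-0.1623, 0.8085, 0.5657] o=[0.0703, -0.0192, -0.1951] → [-0.6683, -0.1916, 0.0821, -0.1623, 0.8085, 0.5657]
q̇ = J⁺·V = [-0.1900, 0.5890, 0.3410, 0.8640, -0.2920, -0.3950]

-0.1900 0.5890 0.3410 0.8640 -0.2920 -0.3950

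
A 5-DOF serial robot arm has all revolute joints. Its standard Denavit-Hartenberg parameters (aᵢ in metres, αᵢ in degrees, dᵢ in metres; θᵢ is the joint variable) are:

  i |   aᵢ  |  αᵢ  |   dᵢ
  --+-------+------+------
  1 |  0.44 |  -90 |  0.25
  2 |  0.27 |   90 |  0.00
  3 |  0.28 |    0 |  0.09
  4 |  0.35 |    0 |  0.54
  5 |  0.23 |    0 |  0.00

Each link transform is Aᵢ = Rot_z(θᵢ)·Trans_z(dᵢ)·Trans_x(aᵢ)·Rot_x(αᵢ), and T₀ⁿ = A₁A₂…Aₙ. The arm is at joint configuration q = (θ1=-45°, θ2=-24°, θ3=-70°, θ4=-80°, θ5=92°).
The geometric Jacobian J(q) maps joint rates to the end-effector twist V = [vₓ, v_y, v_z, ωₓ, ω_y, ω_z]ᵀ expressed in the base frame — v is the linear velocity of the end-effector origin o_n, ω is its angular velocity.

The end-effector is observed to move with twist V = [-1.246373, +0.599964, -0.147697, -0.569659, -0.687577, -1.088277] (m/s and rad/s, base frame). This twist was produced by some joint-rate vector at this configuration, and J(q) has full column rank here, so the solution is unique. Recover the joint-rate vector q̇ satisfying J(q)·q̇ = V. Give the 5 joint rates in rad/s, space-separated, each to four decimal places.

-0.9010 -0.8890 -0.6210 0.8030 -0.3870

o_n = [-0.1986, -0.6969, 0.9006]
J₁: ẑ×o_n = [0.6969, -0.1986, 0.0000], ω = ẑ
J2: z=[0.7071, 0.7071, 0.0000] o=[0.3111, -0.3111, 0.2500] → [0.4600, -0.4600, 0.0877, 0.7071, 0.7071, 0.0000]
J3: z=[-0.2876, 0.2876, 0.9135] o=[0.4855, -0.4855, 0.3598] → [0.3486, -0.4694, 0.2575, -0.2876, 0.2876, 0.9135]
J4: z=[-0.2876, 0.2876, 0.9135] o=[0.3355, -0.7076, 0.4810] → [0.1109, -0.3672, 0.1505, -0.2876, 0.2876, 0.9135]
J5: z=[-0.2876, 0.2876, 0.9135] o=[-0.1394, -0.4802, 0.8510] → [0.2122, -0.0398, 0.0793, -0.2876, 0.2876, 0.9135]
q̇ = J⁺·V = [-0.9010, -0.8890, -0.6210, 0.8030, -0.3870]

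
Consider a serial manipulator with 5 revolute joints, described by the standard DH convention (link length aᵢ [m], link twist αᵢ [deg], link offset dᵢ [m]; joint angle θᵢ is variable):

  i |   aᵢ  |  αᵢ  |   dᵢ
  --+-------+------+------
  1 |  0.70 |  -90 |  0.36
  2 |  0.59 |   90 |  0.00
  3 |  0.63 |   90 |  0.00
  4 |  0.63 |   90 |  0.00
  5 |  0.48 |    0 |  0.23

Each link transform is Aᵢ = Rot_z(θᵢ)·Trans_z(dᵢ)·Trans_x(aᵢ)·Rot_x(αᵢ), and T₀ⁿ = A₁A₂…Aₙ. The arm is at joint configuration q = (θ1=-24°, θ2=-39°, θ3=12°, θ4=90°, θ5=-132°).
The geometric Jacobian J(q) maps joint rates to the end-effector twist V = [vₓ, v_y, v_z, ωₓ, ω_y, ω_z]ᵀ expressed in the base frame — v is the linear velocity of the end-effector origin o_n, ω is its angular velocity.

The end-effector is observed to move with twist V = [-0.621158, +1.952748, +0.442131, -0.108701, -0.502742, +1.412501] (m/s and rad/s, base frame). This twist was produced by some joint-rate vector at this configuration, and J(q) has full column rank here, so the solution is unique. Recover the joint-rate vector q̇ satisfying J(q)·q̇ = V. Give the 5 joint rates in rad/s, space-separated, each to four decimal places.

0.5720 -0.5740 0.5870 0.0580 0.6120

o_n = [1.6400, -0.1525, 1.4540]
J₁: ẑ×o_n = [0.1525, 1.6400, -0.0000], ω = ẑ
J2: z=[0.4067, 0.9135, 0.0000] o=[0.6395, -0.2847, 0.3600] → [0.9994, -0.4450, -0.8603, 0.4067, 0.9135, 0.0000]
J3: z=[-0.5749, 0.2560, 0.7771] o=[1.0584, -0.4712, 0.7313] → [-0.0627, 0.8675, -0.3321, -0.5749, 0.2560, 0.7771]
J4: z=[-0.2502, -0.9593, 0.1308] o=[1.5491, -0.5463, 1.1191] → [-0.3728, 0.0957, -0.0114, -0.2502, -0.9593, 0.1308]
J5: z=[0.7790, -0.1192, 0.6156] o=[1.1869, -0.3851, 1.6087] → [-0.1247, 0.3994, 0.2352, 0.7790, -0.1192, 0.6156]
q̇ = J⁺·V = [0.5720, -0.5740, 0.5870, 0.0580, 0.6120]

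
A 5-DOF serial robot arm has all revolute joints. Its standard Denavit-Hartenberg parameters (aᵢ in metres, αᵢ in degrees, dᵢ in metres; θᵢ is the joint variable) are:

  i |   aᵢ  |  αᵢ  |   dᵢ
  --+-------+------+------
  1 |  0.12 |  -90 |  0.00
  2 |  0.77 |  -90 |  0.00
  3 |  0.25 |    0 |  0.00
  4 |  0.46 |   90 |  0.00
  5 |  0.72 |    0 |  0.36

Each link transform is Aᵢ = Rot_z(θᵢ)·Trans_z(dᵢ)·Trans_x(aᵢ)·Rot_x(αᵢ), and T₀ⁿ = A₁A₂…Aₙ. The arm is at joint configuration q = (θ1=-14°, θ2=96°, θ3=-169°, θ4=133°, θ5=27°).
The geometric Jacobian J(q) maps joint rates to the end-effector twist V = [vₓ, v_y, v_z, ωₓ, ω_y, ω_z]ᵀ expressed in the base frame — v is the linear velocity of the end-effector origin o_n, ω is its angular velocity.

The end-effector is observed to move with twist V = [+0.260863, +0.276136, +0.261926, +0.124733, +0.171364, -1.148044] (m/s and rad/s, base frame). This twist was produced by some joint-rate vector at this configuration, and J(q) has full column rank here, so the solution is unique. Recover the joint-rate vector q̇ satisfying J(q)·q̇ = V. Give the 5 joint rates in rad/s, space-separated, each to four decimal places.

-0.6710 0.8380 -0.5340 0.4050 -0.7930

o_n = [-0.0825, 1.0372, -1.1634]
J₁: ẑ×o_n = [-1.0372, -0.0825, 0.0000], ω = ẑ
J2: z=[0.2419, 0.9703, 0.0000] o=[0.1164, -0.0290, 0.0000] → [-1.1288, 0.2814, 0.4509, 0.2419, 0.9703, 0.0000]
J3: z=[-0.9650, 0.2406, 0.1045] o=[0.0383, -0.0096, -0.7658] → [-0.2051, -0.3963, -0.9810, -0.9650, 0.2406, 0.1045]
J4: z=[-0.9650, 0.2406, 0.1045] o=[0.0748, 0.0305, -0.5217] → [-0.2596, -0.6356, -0.9336, -0.9650, 0.2406, 0.1045]
J5: z=[0.2553, 0.7701, 0.5846] o=[0.1024, 0.3023, -0.8918] → [-0.6387, -0.0388, 0.3301, 0.2553, 0.7701, 0.5846]
q̇ = J⁺·V = [-0.6710, 0.8380, -0.5340, 0.4050, -0.7930]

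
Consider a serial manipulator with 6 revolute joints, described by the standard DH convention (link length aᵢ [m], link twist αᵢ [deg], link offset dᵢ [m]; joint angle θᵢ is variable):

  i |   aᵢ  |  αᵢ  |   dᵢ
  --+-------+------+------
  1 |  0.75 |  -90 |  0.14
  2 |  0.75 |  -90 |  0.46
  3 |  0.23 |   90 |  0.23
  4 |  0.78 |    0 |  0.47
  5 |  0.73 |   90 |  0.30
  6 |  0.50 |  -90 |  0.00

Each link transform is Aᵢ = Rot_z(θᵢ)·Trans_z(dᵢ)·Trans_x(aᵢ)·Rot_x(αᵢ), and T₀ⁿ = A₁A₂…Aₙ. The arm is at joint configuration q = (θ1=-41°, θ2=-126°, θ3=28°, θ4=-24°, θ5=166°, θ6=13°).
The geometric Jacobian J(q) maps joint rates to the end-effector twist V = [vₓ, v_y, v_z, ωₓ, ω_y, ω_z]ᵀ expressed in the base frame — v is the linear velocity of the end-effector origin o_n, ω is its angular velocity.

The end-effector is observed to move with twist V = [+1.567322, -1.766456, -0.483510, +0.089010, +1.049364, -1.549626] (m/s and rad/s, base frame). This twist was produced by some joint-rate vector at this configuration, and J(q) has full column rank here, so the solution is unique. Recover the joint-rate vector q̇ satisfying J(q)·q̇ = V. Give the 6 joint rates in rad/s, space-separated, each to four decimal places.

o_n = [1.2784, 0.5410, 1.4593]
J₁: ẑ×o_n = [-0.5410, 1.2784, 0.0000], ω = ẑ
J2: z=[0.6561, 0.7547, 0.0000] o=[0.5660, -0.4920, 0.1400] → [0.9957, -0.8655, 0.1401, 0.6561, 0.7547, 0.0000]
J3: z=[0.6106, -0.5308, 0.5878] o=[0.5351, 0.1443, 0.7468] → [-0.6113, 0.0019, 0.6367, 0.6106, -0.5308, 0.5878]
J4: z=[0.3710, 0.8474, 0.3798] o=[0.5146, 0.0191, 1.0462] → [0.1518, 0.1369, -0.4536, 0.3710, 0.8474, 0.3798]
J5: z=[0.3710, 0.8474, 0.3798] o=[-0.0033, 0.5759, 1.5473] → [-0.0613, 0.5194, -1.0991, 0.3710, 0.8474, 0.3798]
J6: z=[0.0504, -0.4268, 0.9030] o=[0.7849, 0.5995, 1.5145] → [0.0765, 0.4484, 0.2076, 0.0504, -0.4268, 0.9030]
q̇ = J⁺·V = [-0.6560, 0.9410, -0.6780, -0.5640, 0.3160, -0.4440]

-0.6560 0.9410 -0.6780 -0.5640 0.3160 -0.4440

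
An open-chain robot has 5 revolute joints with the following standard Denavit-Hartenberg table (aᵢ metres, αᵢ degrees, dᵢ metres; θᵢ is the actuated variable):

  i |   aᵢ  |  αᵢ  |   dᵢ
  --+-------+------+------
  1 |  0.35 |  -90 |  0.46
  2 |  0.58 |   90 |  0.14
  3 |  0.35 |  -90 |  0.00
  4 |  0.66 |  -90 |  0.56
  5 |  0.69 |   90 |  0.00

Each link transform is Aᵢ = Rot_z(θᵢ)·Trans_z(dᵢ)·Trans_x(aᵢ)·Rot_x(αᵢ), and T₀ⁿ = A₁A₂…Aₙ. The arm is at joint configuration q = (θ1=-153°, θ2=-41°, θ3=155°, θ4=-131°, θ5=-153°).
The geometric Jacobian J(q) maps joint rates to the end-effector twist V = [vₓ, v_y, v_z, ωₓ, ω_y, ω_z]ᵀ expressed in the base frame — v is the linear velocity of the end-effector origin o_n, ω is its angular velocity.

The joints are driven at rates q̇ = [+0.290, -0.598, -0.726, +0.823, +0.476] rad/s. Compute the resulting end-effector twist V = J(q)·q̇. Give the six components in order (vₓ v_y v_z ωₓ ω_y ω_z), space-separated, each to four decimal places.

o_n = [-0.4728, 0.3383, 0.4337]
J₁: ẑ×o_n = [-0.3383, -0.4728, 0.0000], ω = ẑ
J2: z=[0.4540, -0.8910, 0.0000] o=[-0.3119, -0.1589, 0.4600] → [0.0235, 0.0120, 0.0823, 0.4540, -0.8910, 0.0000]
J3: z=[0.5846, 0.2978, 0.7547] o=[-0.6383, -0.4824, 0.8405] → [-0.7405, 0.3627, 0.4304, 0.5846, 0.2978, 0.7547]
J4: z=[-0.1273, 0.9523, -0.2773] o=[-0.3579, -0.5055, 0.6324] → [0.0447, 0.0066, 0.0021, -0.1273, 0.9523, -0.2773]
J5: z=[0.9883, 0.1456, 0.0464] o=[-0.4849, 0.2048, 1.1105] → [-0.1047, 0.6695, 0.1302, 0.9883, 0.1456, 0.0464]
V = J·q̇ = [0.4124, -0.0835, -0.2980, -0.3302, 1.1696, -0.4640]

0.4124 -0.0835 -0.2980 -0.3302 1.1696 -0.4640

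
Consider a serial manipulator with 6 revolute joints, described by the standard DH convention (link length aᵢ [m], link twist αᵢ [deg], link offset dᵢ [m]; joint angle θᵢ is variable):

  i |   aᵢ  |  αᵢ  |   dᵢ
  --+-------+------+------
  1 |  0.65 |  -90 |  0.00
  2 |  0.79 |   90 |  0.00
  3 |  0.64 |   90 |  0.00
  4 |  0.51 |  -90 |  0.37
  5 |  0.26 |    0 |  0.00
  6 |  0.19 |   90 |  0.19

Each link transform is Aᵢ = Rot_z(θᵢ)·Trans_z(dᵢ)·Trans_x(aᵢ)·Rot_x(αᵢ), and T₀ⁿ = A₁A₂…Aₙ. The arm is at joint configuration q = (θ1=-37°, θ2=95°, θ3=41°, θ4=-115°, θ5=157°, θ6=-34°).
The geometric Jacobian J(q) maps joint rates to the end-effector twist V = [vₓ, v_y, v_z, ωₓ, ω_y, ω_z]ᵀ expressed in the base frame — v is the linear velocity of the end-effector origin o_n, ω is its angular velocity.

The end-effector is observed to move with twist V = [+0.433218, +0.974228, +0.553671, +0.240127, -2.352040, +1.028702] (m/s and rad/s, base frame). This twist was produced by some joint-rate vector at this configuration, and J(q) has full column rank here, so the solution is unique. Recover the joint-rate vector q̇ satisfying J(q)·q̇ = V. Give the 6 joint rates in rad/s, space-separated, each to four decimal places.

0.5730 -0.1310 0.8620 0.8200 -0.9490 -0.7060

o_n = [0.4790, 0.1451, -1.3956]
J₁: ẑ×o_n = [-0.1451, 0.4790, 0.0000], ω = ẑ
J2: z=[0.6018, 0.7986, 0.0000] o=[0.5191, -0.3912, 0.0000] → [-1.1146, 0.8399, 0.3548, 0.6018, 0.7986, 0.0000]
J3: z=[0.7956, -0.5995, -0.0872] o=[0.4641, -0.3497, -0.7870] → [0.4080, 0.4829, 0.4026, 0.7956, -0.5995, -0.0872]
J4: z=[-0.4999, -0.5683, -0.6536] o=[0.6832, 0.0109, -1.2682] → [0.1601, 0.0698, -0.1831, -0.4999, -0.5683, -0.6536]
J5: z=[-0.0260, 0.7641, -0.6446] o=[0.0567, -0.0437, -1.3077] → [0.0545, -0.2745, -0.3276, -0.0260, 0.7641, -0.6446]
J6: z=[-0.0260, 0.7641, -0.6446] o=[0.3147, -0.0590, -1.3362] → [0.0862, -0.1074, -0.1308, -0.0260, 0.7641, -0.6446]
q̇ = J⁺·V = [0.5730, -0.1310, 0.8620, 0.8200, -0.9490, -0.7060]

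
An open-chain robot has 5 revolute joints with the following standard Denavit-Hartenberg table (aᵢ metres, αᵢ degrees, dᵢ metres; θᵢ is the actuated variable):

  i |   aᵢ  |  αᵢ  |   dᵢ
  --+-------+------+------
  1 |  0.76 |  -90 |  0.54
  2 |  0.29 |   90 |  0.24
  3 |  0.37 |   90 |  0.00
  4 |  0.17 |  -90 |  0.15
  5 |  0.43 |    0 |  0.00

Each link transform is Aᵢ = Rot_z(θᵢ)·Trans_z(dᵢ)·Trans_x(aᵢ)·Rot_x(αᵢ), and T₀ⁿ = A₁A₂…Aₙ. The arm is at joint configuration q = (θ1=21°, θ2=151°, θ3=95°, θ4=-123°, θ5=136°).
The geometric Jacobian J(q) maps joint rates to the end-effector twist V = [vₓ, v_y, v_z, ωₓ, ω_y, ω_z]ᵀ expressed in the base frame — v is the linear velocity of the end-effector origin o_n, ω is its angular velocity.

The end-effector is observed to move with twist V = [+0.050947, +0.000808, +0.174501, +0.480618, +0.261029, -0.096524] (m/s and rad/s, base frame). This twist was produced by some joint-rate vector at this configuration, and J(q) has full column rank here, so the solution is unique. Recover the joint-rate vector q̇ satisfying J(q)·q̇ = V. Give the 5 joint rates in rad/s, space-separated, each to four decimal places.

0.0300 0.2970 0.2510 -0.4310 -0.2250

o_n = [0.4378, 0.8870, 0.3879]
J₁: ẑ×o_n = [-0.8870, 0.4378, 0.0000], ω = ẑ
J2: z=[-0.3584, 0.9336, 0.0000] o=[0.7095, 0.2724, 0.5400] → [-0.1420, -0.0545, 0.0334, -0.3584, 0.9336, 0.0000]
J3: z=[0.4526, 0.1737, -0.8746] o=[0.3867, 0.4055, 0.3994] → [0.4191, -0.0394, 0.2091, 0.4526, 0.1737, -0.8746]
J4: z=[-0.8447, -0.2309, -0.4830] o=[0.2810, 0.7597, 0.4150] → [0.0677, -0.0987, -0.0713, -0.8447, -0.2309, -0.4830]
J5: z=[-0.4862, 0.7083, 0.5118] o=[0.1162, 0.6117, 0.4634] → [-0.1944, 0.1279, -0.3616, -0.4862, 0.7083, 0.5118]
q̇ = J⁺·V = [0.0300, 0.2970, 0.2510, -0.4310, -0.2250]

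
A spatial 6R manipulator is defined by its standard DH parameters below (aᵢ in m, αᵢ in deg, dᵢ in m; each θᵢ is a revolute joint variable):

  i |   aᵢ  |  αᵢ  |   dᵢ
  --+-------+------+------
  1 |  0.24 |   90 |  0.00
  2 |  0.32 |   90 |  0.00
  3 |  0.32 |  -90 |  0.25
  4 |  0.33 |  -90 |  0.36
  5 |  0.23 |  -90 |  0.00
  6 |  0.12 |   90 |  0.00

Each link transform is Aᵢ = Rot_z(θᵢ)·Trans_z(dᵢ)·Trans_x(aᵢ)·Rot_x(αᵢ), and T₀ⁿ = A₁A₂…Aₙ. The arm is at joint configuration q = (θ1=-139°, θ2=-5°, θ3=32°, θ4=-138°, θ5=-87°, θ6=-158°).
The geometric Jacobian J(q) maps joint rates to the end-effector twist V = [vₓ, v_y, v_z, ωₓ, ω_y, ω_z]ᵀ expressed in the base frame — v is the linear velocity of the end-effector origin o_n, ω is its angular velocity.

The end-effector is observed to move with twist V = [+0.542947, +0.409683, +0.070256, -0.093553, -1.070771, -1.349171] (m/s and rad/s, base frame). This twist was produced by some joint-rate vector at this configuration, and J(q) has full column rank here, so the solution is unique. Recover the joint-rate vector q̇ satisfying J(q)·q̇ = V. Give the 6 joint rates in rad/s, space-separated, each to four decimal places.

-0.3680 -0.3980 0.1900 -0.7450 0.8970 0.0800

o_n = [-0.5626, 0.1191, -0.5196]
J₁: ẑ×o_n = [-0.1191, -0.5626, 0.0000], ω = ẑ
J2: z=[-0.6561, 0.7547, 0.0000] o=[-0.1811, -0.1575, 0.0000] → [-0.3922, -0.3409, 0.1065, -0.6561, 0.7547, 0.0000]
J3: z=[0.0658, 0.0572, -0.9962] o=[-0.4217, -0.3666, -0.0279] → [0.4557, 0.1727, 0.0400, 0.0658, 0.0572, -0.9962]
J4: z=[-0.1580, 0.9864, 0.0462] o=[-0.7206, -0.4017, -0.3006] → [-0.2401, -0.0273, -0.2380, -0.1580, 0.9864, 0.0462]
J5: z=[-0.6104, -0.0608, -0.7898] o=[-0.5213, 0.0039, -0.4858] → [0.0930, 0.0120, -0.0728, -0.6104, -0.0608, -0.7898]
J6: z=[0.7834, 0.1011, -0.6132] o=[-0.5482, 0.2323, -0.4826] → [-0.0732, 0.0379, -0.0872, 0.7834, 0.1011, -0.6132]
q̇ = J⁺·V = [-0.3680, -0.3980, 0.1900, -0.7450, 0.8970, 0.0800]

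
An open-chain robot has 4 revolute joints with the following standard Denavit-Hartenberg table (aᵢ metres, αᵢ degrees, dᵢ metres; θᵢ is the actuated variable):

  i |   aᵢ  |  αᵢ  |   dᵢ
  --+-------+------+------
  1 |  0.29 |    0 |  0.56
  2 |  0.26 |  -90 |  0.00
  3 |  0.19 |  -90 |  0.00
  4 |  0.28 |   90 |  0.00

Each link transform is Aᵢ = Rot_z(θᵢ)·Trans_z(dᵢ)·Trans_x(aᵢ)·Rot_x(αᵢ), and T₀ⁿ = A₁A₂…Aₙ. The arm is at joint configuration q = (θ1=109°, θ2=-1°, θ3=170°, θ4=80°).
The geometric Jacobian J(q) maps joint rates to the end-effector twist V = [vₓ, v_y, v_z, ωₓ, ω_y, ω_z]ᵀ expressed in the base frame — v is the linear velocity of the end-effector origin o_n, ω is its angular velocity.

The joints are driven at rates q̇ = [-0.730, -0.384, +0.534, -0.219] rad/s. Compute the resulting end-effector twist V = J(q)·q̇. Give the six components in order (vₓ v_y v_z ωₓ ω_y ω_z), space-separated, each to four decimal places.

o_n = [0.1601, 0.3832, 0.5186]
J₁: ẑ×o_n = [-0.3832, 0.1601, 0.0000], ω = ẑ
J2: z=[0.0000, 0.0000, 1.0000] o=[-0.0944, 0.2742, 0.5600] → [-0.1090, 0.2545, 0.0000, 0.0000, 0.0000, 1.0000]
J3: z=[-0.9511, -0.3090, 0.0000] o=[-0.1748, 0.5215, 0.5600] → [0.0128, -0.0394, 0.2350, -0.9511, -0.3090, 0.0000]
J4: z=[0.0537, -0.1651, 0.9848] o=[-0.1169, 0.3435, 0.5270] → [-0.0377, 0.2733, 0.0479, 0.0537, -0.1651, 0.9848]
V = J·q̇ = [0.3367, -0.2955, 0.1150, -0.5196, -0.1288, -1.3297]

0.3367 -0.2955 0.1150 -0.5196 -0.1288 -1.3297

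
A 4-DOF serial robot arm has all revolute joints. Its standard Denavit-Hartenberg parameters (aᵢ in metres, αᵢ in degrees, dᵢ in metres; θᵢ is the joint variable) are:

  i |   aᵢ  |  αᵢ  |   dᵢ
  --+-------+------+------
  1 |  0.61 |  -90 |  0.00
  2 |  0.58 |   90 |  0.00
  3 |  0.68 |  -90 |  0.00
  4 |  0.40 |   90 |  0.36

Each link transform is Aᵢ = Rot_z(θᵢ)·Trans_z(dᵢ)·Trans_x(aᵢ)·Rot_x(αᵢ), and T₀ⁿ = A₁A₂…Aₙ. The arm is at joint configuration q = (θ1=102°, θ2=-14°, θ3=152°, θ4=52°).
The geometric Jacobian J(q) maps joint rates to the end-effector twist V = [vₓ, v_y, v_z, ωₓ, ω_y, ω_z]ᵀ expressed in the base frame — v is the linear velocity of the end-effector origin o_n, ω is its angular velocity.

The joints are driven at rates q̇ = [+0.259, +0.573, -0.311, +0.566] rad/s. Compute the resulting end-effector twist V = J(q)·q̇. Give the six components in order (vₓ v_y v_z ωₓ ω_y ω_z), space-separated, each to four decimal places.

o_n = [-0.1750, 0.2608, -0.4043]
J₁: ẑ×o_n = [-0.2608, -0.1750, 0.0000], ω = ẑ
J2: z=[-0.9781, -0.2079, 0.0000] o=[-0.1268, 0.5967, 0.0000] → [0.0841, -0.3954, 0.3185, -0.9781, -0.2079, 0.0000]
J3: z=[0.0503, -0.2366, 0.9703] o=[-0.2438, 1.1471, 0.1403] → [0.9889, 0.0941, -0.0283, 0.0503, -0.2366, 0.9703]
J4: z=[0.9584, -0.2620, -0.1136] o=[-0.4350, 0.5109, -0.0049] → [0.0762, 0.3532, -0.1716, 0.9584, -0.2620, -0.1136]
V = J·q̇ = [-0.2838, -0.1013, 0.0942, -0.0337, -0.1938, -0.1070]

-0.2838 -0.1013 0.0942 -0.0337 -0.1938 -0.1070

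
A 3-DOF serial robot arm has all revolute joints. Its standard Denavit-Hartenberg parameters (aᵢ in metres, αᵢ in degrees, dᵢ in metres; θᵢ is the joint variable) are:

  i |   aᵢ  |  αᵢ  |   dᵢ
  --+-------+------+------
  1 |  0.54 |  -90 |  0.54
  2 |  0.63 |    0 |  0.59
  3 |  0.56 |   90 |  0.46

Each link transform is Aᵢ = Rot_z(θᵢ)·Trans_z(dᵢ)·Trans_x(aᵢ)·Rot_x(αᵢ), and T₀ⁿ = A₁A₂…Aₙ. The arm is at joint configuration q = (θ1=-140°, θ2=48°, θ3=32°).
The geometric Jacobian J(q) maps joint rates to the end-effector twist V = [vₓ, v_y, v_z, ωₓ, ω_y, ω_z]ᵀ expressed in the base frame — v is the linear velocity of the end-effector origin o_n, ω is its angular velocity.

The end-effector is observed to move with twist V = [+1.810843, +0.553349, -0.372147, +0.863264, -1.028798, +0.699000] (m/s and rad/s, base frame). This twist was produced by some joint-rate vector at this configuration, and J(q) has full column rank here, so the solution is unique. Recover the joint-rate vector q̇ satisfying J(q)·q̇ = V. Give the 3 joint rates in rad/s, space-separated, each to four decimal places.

0.6990 0.5730 0.7700

o_n = [-0.1362, -1.4849, -0.4797]
J₁: ẑ×o_n = [1.4849, -0.1362, 0.0000], ω = ẑ
J2: z=[0.6428, -0.7660, 0.0000] o=[-0.4137, -0.3471, 0.5400] → [0.7811, 0.6554, -0.5188, 0.6428, -0.7660, 0.0000]
J3: z=[0.6428, -0.7660, 0.0000] o=[-0.3573, -1.0700, 0.0718] → [0.4225, 0.3545, -0.0972, 0.6428, -0.7660, 0.0000]
q̇ = J⁺·V = [0.6990, 0.5730, 0.7700]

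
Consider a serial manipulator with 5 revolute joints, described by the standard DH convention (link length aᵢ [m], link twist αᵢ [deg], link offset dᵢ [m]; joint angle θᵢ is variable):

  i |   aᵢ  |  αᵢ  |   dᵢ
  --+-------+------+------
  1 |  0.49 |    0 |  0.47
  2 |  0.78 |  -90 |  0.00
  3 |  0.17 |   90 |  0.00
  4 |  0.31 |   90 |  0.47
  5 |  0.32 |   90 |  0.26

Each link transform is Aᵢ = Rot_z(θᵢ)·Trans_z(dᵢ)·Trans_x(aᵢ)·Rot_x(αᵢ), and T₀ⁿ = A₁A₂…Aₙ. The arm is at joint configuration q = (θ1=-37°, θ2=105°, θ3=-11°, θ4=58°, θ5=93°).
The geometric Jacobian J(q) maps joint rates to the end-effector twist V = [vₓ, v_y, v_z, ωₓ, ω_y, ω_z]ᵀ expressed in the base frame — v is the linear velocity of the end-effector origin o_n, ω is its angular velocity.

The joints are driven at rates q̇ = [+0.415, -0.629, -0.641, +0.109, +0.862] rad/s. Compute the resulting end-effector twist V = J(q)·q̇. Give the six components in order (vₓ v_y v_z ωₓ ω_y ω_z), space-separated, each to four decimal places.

o_n = [0.7250, 0.8270, 1.3492]
J₁: ẑ×o_n = [-0.8270, 0.7250, 0.0000], ω = ẑ
J2: z=[0.0000, 0.0000, 1.0000] o=[0.3913, -0.2949, 0.4700] → [-1.1219, 0.3337, 0.0000, 0.0000, 0.0000, 1.0000]
J3: z=[-0.9272, 0.3746, 0.0000] o=[0.6835, 0.4283, 0.4700] → [0.3294, 0.8152, -0.3852, -0.9272, 0.3746, 0.0000]
J4: z=[-0.0715, -0.1769, 0.9816] o=[0.7460, 0.5830, 0.5024] → [-0.3893, 0.0399, -0.0212, -0.0715, -0.1769, 0.9816]
J5: z=[0.8032, 0.5733, 0.1618] o=[0.5291, 0.7479, 0.9951] → [0.1902, -0.2527, -0.0488, 0.8032, 0.5733, 0.1618]
V = J·q̇ = [0.2729, -0.6450, 0.2026, 1.2789, 0.2348, 0.0325]

0.2729 -0.6450 0.2026 1.2789 0.2348 0.0325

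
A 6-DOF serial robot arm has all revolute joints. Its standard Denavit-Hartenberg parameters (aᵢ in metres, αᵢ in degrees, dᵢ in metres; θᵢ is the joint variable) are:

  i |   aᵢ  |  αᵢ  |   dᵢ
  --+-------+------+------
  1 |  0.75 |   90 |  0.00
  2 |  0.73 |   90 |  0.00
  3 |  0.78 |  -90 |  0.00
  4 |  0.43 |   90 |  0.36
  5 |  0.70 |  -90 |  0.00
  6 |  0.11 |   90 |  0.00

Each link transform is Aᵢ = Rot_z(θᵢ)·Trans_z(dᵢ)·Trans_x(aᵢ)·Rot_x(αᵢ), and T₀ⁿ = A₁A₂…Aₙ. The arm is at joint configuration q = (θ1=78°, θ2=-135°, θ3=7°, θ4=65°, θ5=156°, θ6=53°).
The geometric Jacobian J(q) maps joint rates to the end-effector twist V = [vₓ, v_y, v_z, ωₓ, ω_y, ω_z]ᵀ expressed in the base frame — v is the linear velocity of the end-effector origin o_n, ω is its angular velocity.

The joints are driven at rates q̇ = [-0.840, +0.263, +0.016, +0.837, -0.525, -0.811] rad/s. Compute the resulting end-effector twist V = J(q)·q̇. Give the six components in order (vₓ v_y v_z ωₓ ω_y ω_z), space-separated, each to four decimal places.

o_n = [0.6665, -0.4142, -0.7230]
J₁: ẑ×o_n = [0.4142, 0.6665, -0.0000], ω = ẑ
J2: z=[0.9781, -0.2079, 0.0000] o=[0.1559, 0.7336, 0.0000] → [0.1503, 0.7072, -1.0165, 0.9781, -0.2079, 0.0000]
J3: z=[-0.1470, -0.6917, 0.7071] o=[0.0486, 0.2287, -0.5162] → [0.5977, 0.4065, 0.5219, -0.1470, -0.6917, 0.7071]
J4: z=[0.9888, -0.1221, 0.0862] o=[0.0278, -0.3265, -1.0636] → [-0.0340, -0.2817, -0.0087, 0.9888, -0.1221, 0.0862]
J5: z=[-0.0863, -0.9374, -0.3372] o=[0.4362, -0.2303, -1.4357] → [-0.7301, -0.0162, 0.2318, -0.0863, -0.9374, -0.3372]
J6: z=[-0.9529, -0.0211, 0.3026] o=[0.6397, -0.4735, -0.8117] → [-0.0198, 0.0926, -0.0560, -0.9529, -0.0211, 0.3026]
V = J·q̇ = [0.0721, -0.6698, -0.3426, 1.9006, 0.3413, -0.8249]

0.0721 -0.6698 -0.3426 1.9006 0.3413 -0.8249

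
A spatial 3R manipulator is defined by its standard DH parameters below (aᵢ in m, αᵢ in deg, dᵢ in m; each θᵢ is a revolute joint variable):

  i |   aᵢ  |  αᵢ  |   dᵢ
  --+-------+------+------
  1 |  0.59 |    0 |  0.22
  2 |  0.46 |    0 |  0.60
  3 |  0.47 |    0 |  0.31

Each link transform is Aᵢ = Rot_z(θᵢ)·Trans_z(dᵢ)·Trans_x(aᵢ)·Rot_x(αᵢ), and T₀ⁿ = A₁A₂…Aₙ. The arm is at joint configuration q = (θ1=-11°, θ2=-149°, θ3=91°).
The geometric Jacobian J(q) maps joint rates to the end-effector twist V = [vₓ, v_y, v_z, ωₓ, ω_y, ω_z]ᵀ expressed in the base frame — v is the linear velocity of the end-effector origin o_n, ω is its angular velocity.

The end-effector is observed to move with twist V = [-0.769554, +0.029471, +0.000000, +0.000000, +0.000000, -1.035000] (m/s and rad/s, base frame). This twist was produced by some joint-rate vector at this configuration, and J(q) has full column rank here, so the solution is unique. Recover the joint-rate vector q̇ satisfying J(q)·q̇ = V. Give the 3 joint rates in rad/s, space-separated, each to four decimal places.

-0.7460 -0.7250 0.4360

o_n = [0.3153, -0.7087, 1.1300]
J₁: ẑ×o_n = [0.7087, 0.3153, -0.0000], ω = ẑ
J2: z=[0.0000, 0.0000, 1.0000] o=[0.5792, -0.1126, 0.2200] → [0.5961, -0.2638, 0.0000, 0.0000, 0.0000, 1.0000]
J3: z=[0.0000, 0.0000, 1.0000] o=[0.1469, -0.2699, 0.8200] → [0.4388, 0.1684, -0.0000, 0.0000, 0.0000, 1.0000]
q̇ = J⁺·V = [-0.7460, -0.7250, 0.4360]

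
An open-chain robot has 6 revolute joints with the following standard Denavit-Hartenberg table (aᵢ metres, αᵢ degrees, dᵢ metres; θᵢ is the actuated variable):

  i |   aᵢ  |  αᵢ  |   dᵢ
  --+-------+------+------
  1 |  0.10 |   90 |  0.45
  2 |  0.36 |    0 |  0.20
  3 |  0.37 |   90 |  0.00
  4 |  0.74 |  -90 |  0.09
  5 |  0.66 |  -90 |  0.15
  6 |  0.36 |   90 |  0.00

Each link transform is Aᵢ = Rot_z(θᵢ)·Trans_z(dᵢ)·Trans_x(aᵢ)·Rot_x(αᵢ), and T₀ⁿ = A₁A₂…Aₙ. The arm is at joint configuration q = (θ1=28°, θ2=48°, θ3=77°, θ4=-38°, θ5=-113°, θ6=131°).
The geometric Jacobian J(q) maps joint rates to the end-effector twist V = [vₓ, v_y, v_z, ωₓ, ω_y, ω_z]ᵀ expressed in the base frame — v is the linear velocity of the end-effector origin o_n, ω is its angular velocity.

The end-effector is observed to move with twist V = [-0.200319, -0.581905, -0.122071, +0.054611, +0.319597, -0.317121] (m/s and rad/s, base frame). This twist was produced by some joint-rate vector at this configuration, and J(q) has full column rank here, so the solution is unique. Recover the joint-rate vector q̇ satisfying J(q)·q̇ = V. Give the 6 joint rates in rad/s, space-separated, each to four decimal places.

-0.6310 -0.0320 0.4890 0.1080 -0.4740 0.6000

o_n = [0.1524, 0.3637, 1.6054]
J₁: ẑ×o_n = [-0.3637, 0.1524, 0.0000], ω = ẑ
J2: z=[0.4695, -0.8829, 0.0000] o=[0.0883, 0.0469, 0.4500] → [-1.0202, -0.5424, 0.2053, 0.4695, -0.8829, 0.0000]
J3: z=[0.4695, -0.8829, 0.0000] o=[0.3949, -0.0166, 0.7175] → [-0.7840, -0.4168, -0.0356, 0.4695, -0.8829, 0.0000]
J4: z=[0.7233, 0.3846, 0.5736] o=[0.2075, -0.1162, 1.0206] → [-0.0503, -0.4545, 0.3682, 0.7233, 0.3846, 0.5736]
J5: z=[0.0582, -0.8616, 0.5043] o=[-0.2366, 0.1637, 1.5499] → [-0.1487, 0.1930, 0.3468, 0.0582, -0.8616, 0.5043]
J6: z=[-0.3508, 0.4553, 0.8183] o=[0.3890, 0.1826, 1.8076] → [-0.2402, -0.2645, 0.0442, -0.3508, 0.4553, 0.8183]
q̇ = J⁺·V = [-0.6310, -0.0320, 0.4890, 0.1080, -0.4740, 0.6000]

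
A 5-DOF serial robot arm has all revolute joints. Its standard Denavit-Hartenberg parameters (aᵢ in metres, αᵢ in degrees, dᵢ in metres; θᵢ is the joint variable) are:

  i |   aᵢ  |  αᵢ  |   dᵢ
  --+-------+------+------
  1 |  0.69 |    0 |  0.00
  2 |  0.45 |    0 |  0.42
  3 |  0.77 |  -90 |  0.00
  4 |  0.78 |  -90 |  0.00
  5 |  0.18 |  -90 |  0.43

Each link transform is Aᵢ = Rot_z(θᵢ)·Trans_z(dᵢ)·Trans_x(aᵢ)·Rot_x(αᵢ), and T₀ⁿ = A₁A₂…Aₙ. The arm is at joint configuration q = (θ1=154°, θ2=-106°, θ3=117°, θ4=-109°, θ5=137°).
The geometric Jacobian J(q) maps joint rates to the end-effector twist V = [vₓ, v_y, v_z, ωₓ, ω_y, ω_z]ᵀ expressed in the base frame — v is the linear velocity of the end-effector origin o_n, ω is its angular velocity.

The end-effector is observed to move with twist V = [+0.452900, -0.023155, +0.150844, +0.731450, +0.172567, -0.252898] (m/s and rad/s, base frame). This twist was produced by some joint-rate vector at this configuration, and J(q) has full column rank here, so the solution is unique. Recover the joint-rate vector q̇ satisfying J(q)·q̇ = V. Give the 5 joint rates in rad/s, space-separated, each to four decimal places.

-0.0700 -0.2670 0.3120 -0.3560 -0.7000

o_n = [-1.2199, 1.0054, 1.1730]
J₁: ẑ×o_n = [-1.0054, -1.2199, 0.0000], ω = ẑ
J2: z=[0.0000, 0.0000, 1.0000] o=[-0.6202, 0.3025, 0.0000] → [-0.7029, -0.5997, 0.0000, 0.0000, 0.0000, 1.0000]
J3: z=[0.0000, 0.0000, 1.0000] o=[-0.3191, 0.6369, 0.4200] → [-0.3685, -0.9008, 0.0000, 0.0000, 0.0000, 1.0000]
J4: z=[-0.2588, -0.9659, 0.0000] o=[-1.0628, 0.8362, 0.4200] → [-0.7274, 0.1949, -0.1955, -0.2588, -0.9659, 0.0000]
J5: z=[-0.9133, 0.2447, 0.3256] o=[-0.8175, 0.7705, 1.1575] → [-0.0727, -0.1168, -0.1161, -0.9133, 0.2447, 0.3256]
q̇ = J⁺·V = [-0.0700, -0.2670, 0.3120, -0.3560, -0.7000]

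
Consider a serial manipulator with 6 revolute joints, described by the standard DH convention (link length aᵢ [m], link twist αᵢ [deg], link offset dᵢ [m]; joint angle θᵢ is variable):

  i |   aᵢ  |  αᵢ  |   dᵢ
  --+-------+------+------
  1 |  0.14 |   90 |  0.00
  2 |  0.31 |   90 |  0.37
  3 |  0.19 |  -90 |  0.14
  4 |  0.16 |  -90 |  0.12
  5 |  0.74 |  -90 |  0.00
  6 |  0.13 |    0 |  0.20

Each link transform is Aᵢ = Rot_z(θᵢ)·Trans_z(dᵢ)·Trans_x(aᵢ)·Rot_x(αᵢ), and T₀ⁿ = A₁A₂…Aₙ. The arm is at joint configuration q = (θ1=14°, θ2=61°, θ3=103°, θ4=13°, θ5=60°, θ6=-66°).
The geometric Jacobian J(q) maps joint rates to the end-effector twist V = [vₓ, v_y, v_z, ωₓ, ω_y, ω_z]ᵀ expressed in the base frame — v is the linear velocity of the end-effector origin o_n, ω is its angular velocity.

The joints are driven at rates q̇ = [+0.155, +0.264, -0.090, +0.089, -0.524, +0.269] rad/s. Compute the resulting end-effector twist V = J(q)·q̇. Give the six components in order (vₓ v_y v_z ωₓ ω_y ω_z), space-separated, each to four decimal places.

o_n = [0.7302, -0.8928, 0.7637]
J₁: ẑ×o_n = [0.8928, 0.7302, -0.0000], ω = ẑ
J2: z=[0.2419, -0.9703, 0.0000] o=[0.1358, 0.0339, 0.0000] → [-0.7410, -0.1848, 0.3525, 0.2419, -0.9703, 0.0000]
J3: z=[0.8486, 0.2116, -0.4848] o=[0.3712, -0.2888, 0.2711] → [-0.1886, -0.5920, -0.5885, 0.8486, 0.2116, -0.4848]
J4: z=[-0.5128, 0.1040, -0.8522] o=[0.5147, -0.4438, 0.1659] → [-0.3204, 0.1229, 0.2078, -0.5128, 0.1040, -0.8522]
J5: z=[-0.8561, 0.0124, 0.5166] o=[0.4428, -0.5904, 0.0504] → [0.1651, 0.7591, 0.2553, -0.8561, 0.0124, 0.5166]
J6: z=[0.3121, 0.8093, 0.4977] o=[0.7477, -1.0251, 0.5660] → [0.0942, -0.0704, 0.0554, 0.3121, 0.8093, 0.4977]
V = J·q̇ = [-0.1300, -0.2881, 0.0457, 0.4744, -0.0548, -0.0141]

-0.1300 -0.2881 0.0457 0.4744 -0.0548 -0.0141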